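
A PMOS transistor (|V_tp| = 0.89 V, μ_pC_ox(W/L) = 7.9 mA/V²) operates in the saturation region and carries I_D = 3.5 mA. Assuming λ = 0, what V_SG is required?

In saturation I_D = ½ k_p (V_SG − |V_tp|)², so V_SG − |V_tp| = √(2 I_D / k_p) = √(2 × 3.5 / 7.9) = 0.941 V.
V_SG = 0.89 + 0.941 = 1.83 V.

V_SG = 1.83 V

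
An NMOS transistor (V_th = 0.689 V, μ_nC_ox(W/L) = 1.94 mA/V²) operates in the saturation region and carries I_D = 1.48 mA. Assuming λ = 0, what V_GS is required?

In saturation I_D = ½ k_n (V_GS − V_th)², so V_GS − V_th = √(2 I_D / k_n) = √(2 × 1.48 / 1.94) = 1.24 V.
V_GS = 0.689 + 1.24 = 1.92 V.

V_GS = 1.92 V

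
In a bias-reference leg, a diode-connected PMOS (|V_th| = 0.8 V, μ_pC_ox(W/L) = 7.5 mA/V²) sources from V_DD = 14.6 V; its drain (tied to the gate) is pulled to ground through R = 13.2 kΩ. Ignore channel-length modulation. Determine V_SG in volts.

V_SG = 1.32 V

With gate tied to drain, V_SG = V_SD ≥ V_SG − |V_th|, so the device is in saturation.
KCL at the drain: ½ k_p (V_SG − |V_th|)² = (V_DD − V_SG)/R.
Let x = V_SG − 0.8. Then 49.5 x² + x − 13.8 = 0, giving x = 0.518 V (positive root), so V_SG = 1.32 V.
I_D = (V_DD − V_SG)/R = (14.6 − 1.32) / 13.2 = 1.01 mA.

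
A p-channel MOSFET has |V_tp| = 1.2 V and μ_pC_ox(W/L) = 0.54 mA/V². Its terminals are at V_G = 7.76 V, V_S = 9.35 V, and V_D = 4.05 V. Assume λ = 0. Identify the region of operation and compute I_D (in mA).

Saturation; I_D = 0.0411 mA

V_SG = V_S − V_G = 9.35 − 7.76 = 1.59 V; V_SD = V_S − V_D = 9.35 − 4.05 = 5.3 V.
V_ov = V_SG − |V_tp| = 1.59 − 1.2 = 0.39 V.
Since V_SD = 5.3 V ≥ V_ov = 0.39 V, the device is in saturation.
I_D = ½ k_p V_ov² = 0.5 × 0.54 × 0.39² = 0.0411 mA.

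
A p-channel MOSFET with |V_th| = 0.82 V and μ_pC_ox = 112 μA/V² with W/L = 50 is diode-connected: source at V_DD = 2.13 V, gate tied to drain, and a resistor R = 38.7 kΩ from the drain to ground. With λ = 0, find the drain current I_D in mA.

With gate tied to drain, V_SG = V_SD ≥ V_SG − |V_th|, so the device is in saturation.
k_p = μ_pC_ox · (W/L) = 5.6 mA/V².
KCL at the drain: ½ k_p (V_SG − |V_th|)² = (V_DD − V_SG)/R.
Let x = V_SG − 0.82. Then 108 x² + x − 1.31 = 0, giving x = 0.105 V (positive root), so V_SG = 0.925 V.
I_D = (V_DD − V_SG)/R = (2.13 − 0.925) / 38.7 = 0.0311 mA.

I_D = 0.0311 mA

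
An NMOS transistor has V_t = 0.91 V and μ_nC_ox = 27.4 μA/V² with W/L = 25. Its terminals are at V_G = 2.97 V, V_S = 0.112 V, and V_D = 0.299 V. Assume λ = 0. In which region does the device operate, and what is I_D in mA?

V_GS = V_G − V_S = 2.97 − 0.112 = 2.86 V; V_DS = V_D − V_S = 0.299 − 0.112 = 0.187 V.
k_n = μ_nC_ox · (W/L) = 0.685 mA/V².
V_ov = V_GS − V_t = 2.86 − 0.91 = 1.95 V.
Since V_DS = 0.187 V < V_ov = 1.95 V, the device is in the triode region.
I_D = k_n [V_ov · V_DS − ½ V_DS²] = 0.685 × [1.95 × 0.187 − 0.5 × 0.187²] = 0.238 mA.

Triode; I_D = 0.238 mA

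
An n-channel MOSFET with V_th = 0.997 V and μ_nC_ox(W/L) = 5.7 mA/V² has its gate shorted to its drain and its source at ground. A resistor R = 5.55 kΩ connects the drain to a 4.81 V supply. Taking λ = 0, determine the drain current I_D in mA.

With gate tied to drain, V_GS = V_DS ≥ V_GS − V_th, so the device is in saturation.
KCL at the drain: ½ k_n (V_GS − V_th)² = (V_DD − V_GS)/R.
Let x = V_GS − 0.997. Then 15.8 x² + x − 3.813 = 0, giving x = 0.46 V (positive root), so V_GS = 1.46 V.
I_D = (V_DD − V_GS)/R = (4.81 − 1.46) / 5.55 = 0.604 mA.

I_D = 0.604 mA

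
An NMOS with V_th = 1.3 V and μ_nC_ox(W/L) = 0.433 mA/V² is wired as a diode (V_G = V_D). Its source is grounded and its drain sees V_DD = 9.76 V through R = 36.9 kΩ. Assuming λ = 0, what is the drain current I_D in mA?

I_D = 0.203 mA

With gate tied to drain, V_GS = V_DS ≥ V_GS − V_th, so the device is in saturation.
KCL at the drain: ½ k_n (V_GS − V_th)² = (V_DD − V_GS)/R.
Let x = V_GS − 1.3. Then 7.99 x² + x − 8.46 = 0, giving x = 0.968 V (positive root), so V_GS = 2.27 V.
I_D = (V_DD − V_GS)/R = (9.76 − 2.27) / 36.9 = 0.203 mA.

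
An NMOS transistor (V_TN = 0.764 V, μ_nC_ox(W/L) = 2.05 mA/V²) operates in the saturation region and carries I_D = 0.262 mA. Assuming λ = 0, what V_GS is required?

V_GS = 1.27 V

In saturation I_D = ½ k_n (V_GS − V_TN)², so V_GS − V_TN = √(2 I_D / k_n) = √(2 × 0.262 / 2.05) = 0.506 V.
V_GS = 0.764 + 0.506 = 1.27 V.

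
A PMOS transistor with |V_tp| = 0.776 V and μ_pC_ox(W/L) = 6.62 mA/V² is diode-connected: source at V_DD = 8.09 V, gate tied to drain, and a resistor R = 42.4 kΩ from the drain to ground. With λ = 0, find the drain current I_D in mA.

With gate tied to drain, V_SG = V_SD ≥ V_SG − |V_tp|, so the device is in saturation.
KCL at the drain: ½ k_p (V_SG − |V_tp|)² = (V_DD − V_SG)/R.
Let x = V_SG − 0.776. Then 140 x² + x − 7.314 = 0, giving x = 0.225 V (positive root), so V_SG = 1 V.
I_D = (V_DD − V_SG)/R = (8.09 − 1) / 42.4 = 0.167 mA.

I_D = 0.167 mA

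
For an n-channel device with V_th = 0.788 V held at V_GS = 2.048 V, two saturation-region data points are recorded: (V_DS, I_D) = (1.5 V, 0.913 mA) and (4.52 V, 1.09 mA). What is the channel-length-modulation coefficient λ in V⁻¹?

λ = 0.0710 V⁻¹

With V_GS fixed, I_D ∝ (1 + λ V_DS) in saturation, so I_D2/I_D1 = (1 + λ V_DS2)/(1 + λ V_DS1).
1.09/0.913 = 1.194 = (1 + 4.52 λ)/(1 + 1.5 λ).
Solving: λ (I_D1 V_DS2 − I_D2 V_DS1) = I_D2 − I_D1, so λ = (1.09 − 0.913) / (0.913 × 4.52 − 1.09 × 1.5) = 0.177 / 2.49 = 0.071 V⁻¹.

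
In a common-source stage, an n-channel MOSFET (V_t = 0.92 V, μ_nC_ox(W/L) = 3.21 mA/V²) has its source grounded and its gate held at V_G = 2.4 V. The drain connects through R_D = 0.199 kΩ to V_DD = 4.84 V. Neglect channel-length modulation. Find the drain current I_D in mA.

V_GS = V_G = 2.4 V, so V_ov = 2.4 − 0.92 = 1.48 V.
Assume saturation: I_D = ½ k_n V_ov² = 0.5 × 3.21 × 1.48² = 3.52 mA, giving V_DS = V_DD − I_D R_D = 4.84 − 3.52 × 0.199 = 4.14 V.
V_DS = 4.14 V ≥ V_ov = 1.48 V, confirming saturation.

I_D = 3.52 mA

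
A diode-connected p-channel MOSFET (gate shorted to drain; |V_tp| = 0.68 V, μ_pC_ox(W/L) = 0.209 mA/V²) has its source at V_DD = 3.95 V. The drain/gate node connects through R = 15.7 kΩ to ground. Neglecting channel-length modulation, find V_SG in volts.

V_SG = 1.82 V

With gate tied to drain, V_SG = V_SD ≥ V_SG − |V_tp|, so the device is in saturation.
KCL at the drain: ½ k_p (V_SG − |V_tp|)² = (V_DD − V_SG)/R.
Let x = V_SG − 0.68. Then 1.64 x² + x − 3.27 = 0, giving x = 1.14 V (positive root), so V_SG = 1.82 V.
I_D = (V_DD − V_SG)/R = (3.95 − 1.82) / 15.7 = 0.136 mA.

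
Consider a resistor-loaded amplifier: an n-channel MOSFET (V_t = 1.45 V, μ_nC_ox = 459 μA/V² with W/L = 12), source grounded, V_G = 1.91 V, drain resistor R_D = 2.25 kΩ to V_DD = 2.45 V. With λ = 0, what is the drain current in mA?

V_GS = V_G = 1.91 V, so V_ov = 1.91 − 1.45 = 0.46 V.
k_n = μ_nC_ox · (W/L) = 5.508 mA/V².
Assume saturation: I_D = ½ k_n V_ov² = 0.5 × 5.508 × 0.46² = 0.583 mA, giving V_DS = V_DD − I_D R_D = 2.45 − 0.583 × 2.25 = 1.14 V.
V_DS = 1.14 V ≥ V_ov = 0.46 V, confirming saturation.

I_D = 0.583 mA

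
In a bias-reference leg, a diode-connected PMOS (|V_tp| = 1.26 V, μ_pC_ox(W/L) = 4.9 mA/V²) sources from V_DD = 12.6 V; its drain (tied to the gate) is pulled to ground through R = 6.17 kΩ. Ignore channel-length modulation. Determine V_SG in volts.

With gate tied to drain, V_SG = V_SD ≥ V_SG − |V_tp|, so the device is in saturation.
KCL at the drain: ½ k_p (V_SG − |V_tp|)² = (V_DD − V_SG)/R.
Let x = V_SG − 1.26. Then 15.1 x² + x − 11.34 = 0, giving x = 0.834 V (positive root), so V_SG = 2.09 V.
I_D = (V_DD − V_SG)/R = (12.6 − 2.09) / 6.17 = 1.7 mA.

V_SG = 2.09 V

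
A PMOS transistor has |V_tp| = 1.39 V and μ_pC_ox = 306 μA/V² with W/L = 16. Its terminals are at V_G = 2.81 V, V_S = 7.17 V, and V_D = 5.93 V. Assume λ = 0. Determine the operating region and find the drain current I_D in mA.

Triode; I_D = 14.3 mA

V_SG = V_S − V_G = 7.17 − 2.81 = 4.36 V; V_SD = V_S − V_D = 7.17 − 5.93 = 1.24 V.
k_p = μ_pC_ox · (W/L) = 4.896 mA/V².
V_ov = V_SG − |V_tp| = 4.36 − 1.39 = 2.97 V.
Since V_SD = 1.24 V < V_ov = 2.97 V, the device is in the triode region.
I_D = k_p [V_ov · V_SD − ½ V_SD²] = 4.896 × [2.97 × 1.24 − 0.5 × 1.24²] = 14.3 mA.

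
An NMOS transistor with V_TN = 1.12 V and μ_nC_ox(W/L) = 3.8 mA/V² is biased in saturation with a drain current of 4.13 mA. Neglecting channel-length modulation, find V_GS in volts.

In saturation I_D = ½ k_n (V_GS − V_TN)², so V_GS − V_TN = √(2 I_D / k_n) = √(2 × 4.13 / 3.8) = 1.47 V.
V_GS = 1.12 + 1.47 = 2.59 V.

V_GS = 2.59 V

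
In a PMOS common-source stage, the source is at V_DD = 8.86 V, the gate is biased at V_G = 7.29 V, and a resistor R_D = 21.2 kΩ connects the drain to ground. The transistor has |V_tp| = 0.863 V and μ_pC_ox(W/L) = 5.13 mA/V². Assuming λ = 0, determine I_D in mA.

V_SG = V_DD − V_G = 8.86 − 7.29 = 1.57 V, so V_ov = 1.57 − 0.863 = 0.707 V.
Assume saturation: I_D = ½ k_p V_ov² = 0.5 × 5.13 × 0.707² = 1.28 mA, giving V_SD = V_DD − I_D R_D = 8.86 − 1.28 × 21.2 = -18.3 V.
But -18.3 V < V_ov = 0.707 V, so the device is actually in triode.
In triode I_D = k_p[V_ov V_SD − ½ V_SD²] and I_D = (V_DD − V_SD)/R_D. Equating: 54.4 V_SD² − 77.89 V_SD + 8.86 = 0, giving V_SD = 0.125 V (the root below V_ov).
I_D = (8.86 − 0.125) / 21.2 = 0.412 mA.

I_D = 0.412 mA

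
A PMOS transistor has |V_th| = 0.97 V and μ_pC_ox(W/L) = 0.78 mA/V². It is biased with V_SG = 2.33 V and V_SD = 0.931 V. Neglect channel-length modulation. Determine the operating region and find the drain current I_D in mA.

Triode; I_D = 0.650 mA

V_ov = V_SG − |V_th| = 2.33 − 0.97 = 1.36 V.
Since V_SD = 0.931 V < V_ov = 1.36 V, the device is in the triode region.
I_D = k_p [V_ov · V_SD − ½ V_SD²] = 0.78 × [1.36 × 0.931 − 0.5 × 0.931²] = 0.65 mA.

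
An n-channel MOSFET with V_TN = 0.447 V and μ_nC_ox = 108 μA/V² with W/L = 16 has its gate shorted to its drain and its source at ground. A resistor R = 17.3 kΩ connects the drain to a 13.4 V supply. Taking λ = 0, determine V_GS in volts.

With gate tied to drain, V_GS = V_DS ≥ V_GS − V_TN, so the device is in saturation.
k_n = μ_nC_ox · (W/L) = 1.728 mA/V².
KCL at the drain: ½ k_n (V_GS − V_TN)² = (V_DD − V_GS)/R.
Let x = V_GS − 0.447. Then 14.9 x² + x − 12.95 = 0, giving x = 0.898 V (positive root), so V_GS = 1.35 V.
I_D = (V_DD − V_GS)/R = (13.4 − 1.35) / 17.3 = 0.697 mA.

V_GS = 1.35 V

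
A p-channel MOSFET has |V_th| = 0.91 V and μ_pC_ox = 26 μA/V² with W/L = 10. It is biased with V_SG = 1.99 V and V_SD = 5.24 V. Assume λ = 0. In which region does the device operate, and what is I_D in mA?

k_p = μ_pC_ox · (W/L) = 0.26 mA/V².
V_ov = V_SG − |V_th| = 1.99 − 0.91 = 1.08 V.
Since V_SD = 5.24 V ≥ V_ov = 1.08 V, the device is in saturation.
I_D = ½ k_p V_ov² = 0.5 × 0.26 × 1.08² = 0.152 mA.

Saturation; I_D = 0.152 mA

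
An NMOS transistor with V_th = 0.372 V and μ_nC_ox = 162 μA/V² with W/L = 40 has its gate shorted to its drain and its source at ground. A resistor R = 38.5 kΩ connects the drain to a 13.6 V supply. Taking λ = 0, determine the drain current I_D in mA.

With gate tied to drain, V_GS = V_DS ≥ V_GS − V_th, so the device is in saturation.
k_n = μ_nC_ox · (W/L) = 6.48 mA/V².
KCL at the drain: ½ k_n (V_GS − V_th)² = (V_DD − V_GS)/R.
Let x = V_GS − 0.372. Then 125 x² + x − 13.23 = 0, giving x = 0.322 V (positive root), so V_GS = 0.694 V.
I_D = (V_DD − V_GS)/R = (13.6 − 0.694) / 38.5 = 0.335 mA.

I_D = 0.335 mA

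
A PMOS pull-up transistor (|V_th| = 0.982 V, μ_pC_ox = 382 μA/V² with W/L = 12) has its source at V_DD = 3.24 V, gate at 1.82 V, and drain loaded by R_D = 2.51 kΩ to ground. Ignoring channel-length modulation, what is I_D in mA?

I_D = 0.440 mA

V_SG = V_DD − V_G = 3.24 − 1.82 = 1.42 V, so V_ov = 1.42 − 0.982 = 0.438 V.
k_p = μ_pC_ox · (W/L) = 4.584 mA/V².
Assume saturation: I_D = ½ k_p V_ov² = 0.5 × 4.584 × 0.438² = 0.44 mA, giving V_SD = V_DD − I_D R_D = 3.24 − 0.44 × 2.51 = 2.14 V.
V_SD = 2.14 V ≥ V_ov = 0.438 V, confirming saturation.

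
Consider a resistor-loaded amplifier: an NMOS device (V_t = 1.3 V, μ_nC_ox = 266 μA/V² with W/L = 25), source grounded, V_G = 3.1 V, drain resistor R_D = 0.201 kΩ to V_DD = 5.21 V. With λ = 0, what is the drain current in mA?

V_GS = V_G = 3.1 V, so V_ov = 3.1 − 1.3 = 1.8 V.
k_n = μ_nC_ox · (W/L) = 6.65 mA/V².
Assume saturation: I_D = ½ k_n V_ov² = 0.5 × 6.65 × 1.8² = 10.8 mA, giving V_DS = V_DD − I_D R_D = 5.21 − 10.8 × 0.201 = 3.04 V.
V_DS = 3.04 V ≥ V_ov = 1.8 V, confirming saturation.

I_D = 10.8 mA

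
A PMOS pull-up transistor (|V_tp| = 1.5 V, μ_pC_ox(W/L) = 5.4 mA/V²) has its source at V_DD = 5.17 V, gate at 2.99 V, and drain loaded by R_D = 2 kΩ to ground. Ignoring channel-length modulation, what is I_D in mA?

I_D = 1.25 mA

V_SG = V_DD − V_G = 5.17 − 2.99 = 2.18 V, so V_ov = 2.18 − 1.5 = 0.68 V.
Assume saturation: I_D = ½ k_p V_ov² = 0.5 × 5.4 × 0.68² = 1.25 mA, giving V_SD = V_DD − I_D R_D = 5.17 − 1.25 × 2 = 2.67 V.
V_SD = 2.67 V ≥ V_ov = 0.68 V, confirming saturation.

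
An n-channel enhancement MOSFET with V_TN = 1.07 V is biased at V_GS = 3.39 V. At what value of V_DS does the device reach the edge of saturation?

V_DS,sat = 2.32 V

The boundary between triode and saturation is V_DS = V_GS − V_TN = V_ov.
V_ov = 3.39 − 1.07 = 2.32 V.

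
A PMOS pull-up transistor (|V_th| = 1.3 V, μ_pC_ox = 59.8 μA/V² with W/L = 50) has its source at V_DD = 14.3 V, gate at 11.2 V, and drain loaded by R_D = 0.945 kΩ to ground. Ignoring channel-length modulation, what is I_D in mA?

I_D = 4.84 mA

V_SG = V_DD − V_G = 14.3 − 11.2 = 3.1 V, so V_ov = 3.1 − 1.3 = 1.8 V.
k_p = μ_pC_ox · (W/L) = 2.99 mA/V².
Assume saturation: I_D = ½ k_p V_ov² = 0.5 × 2.99 × 1.8² = 4.84 mA, giving V_SD = V_DD − I_D R_D = 14.3 − 4.84 × 0.945 = 9.72 V.
V_SD = 9.72 V ≥ V_ov = 1.8 V, confirming saturation.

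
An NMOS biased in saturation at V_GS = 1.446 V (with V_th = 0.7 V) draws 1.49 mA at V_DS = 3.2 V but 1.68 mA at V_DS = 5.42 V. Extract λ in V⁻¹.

λ = 0.0704 V⁻¹

With V_GS fixed, I_D ∝ (1 + λ V_DS) in saturation, so I_D2/I_D1 = (1 + λ V_DS2)/(1 + λ V_DS1).
1.68/1.49 = 1.128 = (1 + 5.42 λ)/(1 + 3.2 λ).
Solving: λ (I_D1 V_DS2 − I_D2 V_DS1) = I_D2 − I_D1, so λ = (1.68 − 1.49) / (1.49 × 5.42 − 1.68 × 3.2) = 0.19 / 2.7 = 0.0704 V⁻¹.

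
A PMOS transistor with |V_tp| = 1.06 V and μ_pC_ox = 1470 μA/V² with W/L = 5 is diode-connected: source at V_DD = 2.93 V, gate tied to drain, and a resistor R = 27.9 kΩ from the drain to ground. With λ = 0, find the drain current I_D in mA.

With gate tied to drain, V_SG = V_SD ≥ V_SG − |V_tp|, so the device is in saturation.
k_p = μ_pC_ox · (W/L) = 7.35 mA/V².
KCL at the drain: ½ k_p (V_SG − |V_tp|)² = (V_DD − V_SG)/R.
Let x = V_SG − 1.06. Then 103 x² + x − 1.87 = 0, giving x = 0.13 V (positive root), so V_SG = 1.19 V.
I_D = (V_DD − V_SG)/R = (2.93 − 1.19) / 27.9 = 0.0624 mA.

I_D = 0.0624 mA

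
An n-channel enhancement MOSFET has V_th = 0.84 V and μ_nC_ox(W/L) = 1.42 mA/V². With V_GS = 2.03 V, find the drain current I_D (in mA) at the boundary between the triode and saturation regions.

I_D = 1.01 mA

At the boundary V_DS = V_ov = V_GS − V_th = 2.03 − 0.84 = 1.19 V.
I_D = ½ k_n V_ov² = 0.5 × 1.42 × 1.19² = 1.01 mA.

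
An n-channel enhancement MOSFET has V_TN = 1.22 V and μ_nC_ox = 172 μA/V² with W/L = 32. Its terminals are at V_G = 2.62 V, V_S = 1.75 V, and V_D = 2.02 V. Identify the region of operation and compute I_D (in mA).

Cutoff; I_D = 0 mA

V_GS = V_G − V_S = 2.62 − 1.75 = 0.87 V; V_DS = V_D − V_S = 2.02 − 1.75 = 0.27 V.
V_GS = 0.87 V < V_TN = 1.22 V, so the transistor is in cutoff.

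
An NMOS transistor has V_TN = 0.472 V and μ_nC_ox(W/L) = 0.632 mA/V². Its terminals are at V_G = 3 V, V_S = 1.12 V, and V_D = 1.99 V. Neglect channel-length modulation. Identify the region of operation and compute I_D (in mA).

Triode; I_D = 0.535 mA

V_GS = V_G − V_S = 3 − 1.12 = 1.88 V; V_DS = V_D − V_S = 1.99 − 1.12 = 0.87 V.
V_ov = V_GS − V_TN = 1.88 − 0.472 = 1.41 V.
Since V_DS = 0.87 V < V_ov = 1.41 V, the device is in the triode region.
I_D = k_n [V_ov · V_DS − ½ V_DS²] = 0.632 × [1.41 × 0.87 − 0.5 × 0.87²] = 0.535 mA.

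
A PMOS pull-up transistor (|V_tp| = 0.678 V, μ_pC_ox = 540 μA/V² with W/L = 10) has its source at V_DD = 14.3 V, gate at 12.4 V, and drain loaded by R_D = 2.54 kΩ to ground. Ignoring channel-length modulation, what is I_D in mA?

V_SG = V_DD − V_G = 14.3 − 12.4 = 1.9 V, so V_ov = 1.9 − 0.678 = 1.22 V.
k_p = μ_pC_ox · (W/L) = 5.4 mA/V².
Assume saturation: I_D = ½ k_p V_ov² = 0.5 × 5.4 × 1.22² = 4.03 mA, giving V_SD = V_DD − I_D R_D = 14.3 − 4.03 × 2.54 = 4.06 V.
V_SD = 4.06 V ≥ V_ov = 1.22 V, confirming saturation.

I_D = 4.03 mA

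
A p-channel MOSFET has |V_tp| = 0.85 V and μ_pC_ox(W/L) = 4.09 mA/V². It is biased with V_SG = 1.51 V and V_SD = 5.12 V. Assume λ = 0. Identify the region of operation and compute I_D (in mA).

V_ov = V_SG − |V_tp| = 1.51 − 0.85 = 0.66 V.
Since V_SD = 5.12 V ≥ V_ov = 0.66 V, the device is in saturation.
I_D = ½ k_p V_ov² = 0.5 × 4.09 × 0.66² = 0.891 mA.

Saturation; I_D = 0.891 mA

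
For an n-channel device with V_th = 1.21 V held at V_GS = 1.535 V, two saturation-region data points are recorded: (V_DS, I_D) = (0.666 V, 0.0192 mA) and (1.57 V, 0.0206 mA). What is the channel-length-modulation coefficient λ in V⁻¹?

λ = 0.0852 V⁻¹

With V_GS fixed, I_D ∝ (1 + λ V_DS) in saturation, so I_D2/I_D1 = (1 + λ V_DS2)/(1 + λ V_DS1).
0.0206/0.0192 = 1.073 = (1 + 1.57 λ)/(1 + 0.666 λ).
Solving: λ (I_D1 V_DS2 − I_D2 V_DS1) = I_D2 − I_D1, so λ = (0.0206 − 0.0192) / (0.0192 × 1.57 − 0.0206 × 0.666) = 0.0014 / 0.0164 = 0.0852 V⁻¹.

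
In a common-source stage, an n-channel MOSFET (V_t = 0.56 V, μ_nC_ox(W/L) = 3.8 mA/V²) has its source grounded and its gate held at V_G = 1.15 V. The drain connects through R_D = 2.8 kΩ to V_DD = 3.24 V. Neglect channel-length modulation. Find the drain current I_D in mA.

V_GS = V_G = 1.15 V, so V_ov = 1.15 − 0.56 = 0.59 V.
Assume saturation: I_D = ½ k_n V_ov² = 0.5 × 3.8 × 0.59² = 0.661 mA, giving V_DS = V_DD − I_D R_D = 3.24 − 0.661 × 2.8 = 1.39 V.
V_DS = 1.39 V ≥ V_ov = 0.59 V, confirming saturation.

I_D = 0.661 mA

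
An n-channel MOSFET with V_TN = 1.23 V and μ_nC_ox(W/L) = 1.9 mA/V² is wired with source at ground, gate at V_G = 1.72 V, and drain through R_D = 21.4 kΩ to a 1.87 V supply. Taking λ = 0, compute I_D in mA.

V_GS = V_G = 1.72 V, so V_ov = 1.72 − 1.23 = 0.49 V.
Assume saturation: I_D = ½ k_n V_ov² = 0.5 × 1.9 × 0.49² = 0.228 mA, giving V_DS = V_DD − I_D R_D = 1.87 − 0.228 × 21.4 = -3.01 V.
But -3.01 V < V_ov = 0.49 V, so the device is actually in triode.
In triode I_D = k_n[V_ov V_DS − ½ V_DS²] and I_D = (V_DD − V_DS)/R_D. Equating: 20.3 V_DS² − 20.92 V_DS + 1.87 = 0, giving V_DS = 0.0989 V (the root below V_ov).
I_D = (1.87 − 0.0989) / 21.4 = 0.0828 mA.

I_D = 0.0828 mA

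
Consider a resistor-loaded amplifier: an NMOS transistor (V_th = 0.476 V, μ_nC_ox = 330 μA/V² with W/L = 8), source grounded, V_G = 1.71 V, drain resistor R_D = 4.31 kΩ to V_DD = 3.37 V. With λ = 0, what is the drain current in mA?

I_D = 0.725 mA

V_GS = V_G = 1.71 V, so V_ov = 1.71 − 0.476 = 1.23 V.
k_n = μ_nC_ox · (W/L) = 2.64 mA/V².
Assume saturation: I_D = ½ k_n V_ov² = 0.5 × 2.64 × 1.23² = 2.01 mA, giving V_DS = V_DD − I_D R_D = 3.37 − 2.01 × 4.31 = -5.29 V.
But -5.29 V < V_ov = 1.23 V, so the device is actually in triode.
In triode I_D = k_n[V_ov V_DS − ½ V_DS²] and I_D = (V_DD − V_DS)/R_D. Equating: 5.69 V_DS² − 15.04 V_DS + 3.37 = 0, giving V_DS = 0.247 V (the root below V_ov).
I_D = (3.37 − 0.247) / 4.31 = 0.725 mA.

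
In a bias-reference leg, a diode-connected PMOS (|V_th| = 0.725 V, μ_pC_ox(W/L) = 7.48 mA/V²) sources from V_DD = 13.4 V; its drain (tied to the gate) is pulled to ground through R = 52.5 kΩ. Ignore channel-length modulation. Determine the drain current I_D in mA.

With gate tied to drain, V_SG = V_SD ≥ V_SG − |V_th|, so the device is in saturation.
KCL at the drain: ½ k_p (V_SG − |V_th|)² = (V_DD − V_SG)/R.
Let x = V_SG − 0.725. Then 196 x² + x − 12.68 = 0, giving x = 0.252 V (positive root), so V_SG = 0.977 V.
I_D = (V_DD − V_SG)/R = (13.4 − 0.977) / 52.5 = 0.237 mA.

I_D = 0.237 mA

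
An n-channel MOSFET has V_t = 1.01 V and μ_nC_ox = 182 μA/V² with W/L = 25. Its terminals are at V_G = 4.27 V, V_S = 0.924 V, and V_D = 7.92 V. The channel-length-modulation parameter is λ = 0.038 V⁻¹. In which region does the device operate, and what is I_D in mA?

V_GS = V_G − V_S = 4.27 − 0.924 = 3.35 V; V_DS = V_D − V_S = 7.92 − 0.924 = 7 V.
k_n = μ_nC_ox · (W/L) = 4.55 mA/V².
V_ov = V_GS − V_t = 3.35 − 1.01 = 2.34 V.
Since V_DS = 7 V ≥ V_ov = 2.34 V, the device is in saturation.
I_D = ½ k_n V_ov² (1 + λ V_DS) = 0.5 × 4.55 × 2.34² × (1 + 0.038 × 7) = 15.7 mA.

Saturation; I_D = 15.7 mA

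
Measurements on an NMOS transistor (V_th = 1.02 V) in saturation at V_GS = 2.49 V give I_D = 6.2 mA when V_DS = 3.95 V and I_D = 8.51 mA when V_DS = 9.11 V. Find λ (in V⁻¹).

With V_GS fixed, I_D ∝ (1 + λ V_DS) in saturation, so I_D2/I_D1 = (1 + λ V_DS2)/(1 + λ V_DS1).
8.51/6.2 = 1.373 = (1 + 9.11 λ)/(1 + 3.95 λ).
Solving: λ (I_D1 V_DS2 − I_D2 V_DS1) = I_D2 − I_D1, so λ = (8.51 − 6.2) / (6.2 × 9.11 − 8.51 × 3.95) = 2.31 / 22.9 = 0.101 V⁻¹.

λ = 0.101 V⁻¹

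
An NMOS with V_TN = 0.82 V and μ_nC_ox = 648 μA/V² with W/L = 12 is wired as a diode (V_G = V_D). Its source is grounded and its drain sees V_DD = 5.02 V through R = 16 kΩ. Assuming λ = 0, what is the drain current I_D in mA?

I_D = 0.247 mA

With gate tied to drain, V_GS = V_DS ≥ V_GS − V_TN, so the device is in saturation.
k_n = μ_nC_ox · (W/L) = 7.776 mA/V².
KCL at the drain: ½ k_n (V_GS − V_TN)² = (V_DD − V_GS)/R.
Let x = V_GS − 0.82. Then 62.2 x² + x − 4.2 = 0, giving x = 0.252 V (positive root), so V_GS = 1.07 V.
I_D = (V_DD − V_GS)/R = (5.02 − 1.07) / 16 = 0.247 mA.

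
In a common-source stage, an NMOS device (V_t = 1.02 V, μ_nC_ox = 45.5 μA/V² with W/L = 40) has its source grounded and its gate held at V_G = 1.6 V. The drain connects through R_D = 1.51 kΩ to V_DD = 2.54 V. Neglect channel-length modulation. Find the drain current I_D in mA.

I_D = 0.306 mA

V_GS = V_G = 1.6 V, so V_ov = 1.6 − 1.02 = 0.58 V.
k_n = μ_nC_ox · (W/L) = 1.82 mA/V².
Assume saturation: I_D = ½ k_n V_ov² = 0.5 × 1.82 × 0.58² = 0.306 mA, giving V_DS = V_DD − I_D R_D = 2.54 − 0.306 × 1.51 = 2.08 V.
V_DS = 2.08 V ≥ V_ov = 0.58 V, confirming saturation.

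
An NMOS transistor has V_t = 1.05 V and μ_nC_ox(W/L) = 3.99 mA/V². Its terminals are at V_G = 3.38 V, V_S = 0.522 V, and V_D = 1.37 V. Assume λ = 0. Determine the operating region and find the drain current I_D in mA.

V_GS = V_G − V_S = 3.38 − 0.522 = 2.86 V; V_DS = V_D − V_S = 1.37 − 0.522 = 0.848 V.
V_ov = V_GS − V_t = 2.86 − 1.05 = 1.81 V.
Since V_DS = 0.848 V < V_ov = 1.81 V, the device is in the triode region.
I_D = k_n [V_ov · V_DS − ½ V_DS²] = 3.99 × [1.81 × 0.848 − 0.5 × 0.848²] = 4.68 mA.

Triode; I_D = 4.68 mA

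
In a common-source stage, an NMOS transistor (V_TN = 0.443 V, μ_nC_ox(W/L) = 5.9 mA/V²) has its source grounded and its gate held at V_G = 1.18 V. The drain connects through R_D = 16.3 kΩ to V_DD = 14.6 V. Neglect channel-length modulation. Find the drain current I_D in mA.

V_GS = V_G = 1.18 V, so V_ov = 1.18 − 0.443 = 0.737 V.
Assume saturation: I_D = ½ k_n V_ov² = 0.5 × 5.9 × 0.737² = 1.6 mA, giving V_DS = V_DD − I_D R_D = 14.6 − 1.6 × 16.3 = -11.5 V.
But -11.5 V < V_ov = 0.737 V, so the device is actually in triode.
In triode I_D = k_n[V_ov V_DS − ½ V_DS²] and I_D = (V_DD − V_DS)/R_D. Equating: 48.1 V_DS² − 71.88 V_DS + 14.6 = 0, giving V_DS = 0.242 V (the root below V_ov).
I_D = (14.6 − 0.242) / 16.3 = 0.881 mA.

I_D = 0.881 mA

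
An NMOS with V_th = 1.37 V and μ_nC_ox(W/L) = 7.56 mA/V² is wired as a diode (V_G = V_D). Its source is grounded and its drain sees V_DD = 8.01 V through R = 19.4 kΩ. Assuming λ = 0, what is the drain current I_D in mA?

I_D = 0.327 mA

With gate tied to drain, V_GS = V_DS ≥ V_GS − V_th, so the device is in saturation.
KCL at the drain: ½ k_n (V_GS − V_th)² = (V_DD − V_GS)/R.
Let x = V_GS − 1.37. Then 73.3 x² + x − 6.64 = 0, giving x = 0.294 V (positive root), so V_GS = 1.66 V.
I_D = (V_DD − V_GS)/R = (8.01 − 1.66) / 19.4 = 0.327 mA.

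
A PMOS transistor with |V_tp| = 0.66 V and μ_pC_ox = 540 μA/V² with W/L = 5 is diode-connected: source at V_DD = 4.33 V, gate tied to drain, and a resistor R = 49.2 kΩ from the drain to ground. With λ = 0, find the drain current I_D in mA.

I_D = 0.0700 mA

With gate tied to drain, V_SG = V_SD ≥ V_SG − |V_tp|, so the device is in saturation.
k_p = μ_pC_ox · (W/L) = 2.7 mA/V².
KCL at the drain: ½ k_p (V_SG − |V_tp|)² = (V_DD − V_SG)/R.
Let x = V_SG − 0.66. Then 66.4 x² + x − 3.67 = 0, giving x = 0.228 V (positive root), so V_SG = 0.888 V.
I_D = (V_DD − V_SG)/R = (4.33 − 0.888) / 49.2 = 0.07 mA.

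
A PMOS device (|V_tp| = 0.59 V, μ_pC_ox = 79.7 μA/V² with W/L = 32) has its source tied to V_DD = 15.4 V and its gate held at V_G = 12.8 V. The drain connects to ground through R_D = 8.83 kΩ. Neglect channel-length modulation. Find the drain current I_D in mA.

I_D = 1.70 mA

V_SG = V_DD − V_G = 15.4 − 12.8 = 2.6 V, so V_ov = 2.6 − 0.59 = 2.01 V.
k_p = μ_pC_ox · (W/L) = 2.55 mA/V².
Assume saturation: I_D = ½ k_p V_ov² = 0.5 × 2.55 × 2.01² = 5.15 mA, giving V_SD = V_DD − I_D R_D = 15.4 − 5.15 × 8.83 = -30.1 V.
But -30.1 V < V_ov = 2.01 V, so the device is actually in triode.
In triode I_D = k_p[V_ov V_SD − ½ V_SD²] and I_D = (V_DD − V_SD)/R_D. Equating: 11.3 V_SD² − 46.27 V_SD + 15.4 = 0, giving V_SD = 0.365 V (the root below V_ov).
I_D = (15.4 − 0.365) / 8.83 = 1.7 mA.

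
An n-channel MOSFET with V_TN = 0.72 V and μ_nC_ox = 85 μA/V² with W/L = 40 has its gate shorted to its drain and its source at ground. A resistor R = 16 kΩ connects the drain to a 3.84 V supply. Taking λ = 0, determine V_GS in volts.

V_GS = 1.04 V

With gate tied to drain, V_GS = V_DS ≥ V_GS − V_TN, so the device is in saturation.
k_n = μ_nC_ox · (W/L) = 3.4 mA/V².
KCL at the drain: ½ k_n (V_GS − V_TN)² = (V_DD − V_GS)/R.
Let x = V_GS − 0.72. Then 27.2 x² + x − 3.12 = 0, giving x = 0.321 V (positive root), so V_GS = 1.04 V.
I_D = (V_DD − V_GS)/R = (3.84 − 1.04) / 16 = 0.175 mA.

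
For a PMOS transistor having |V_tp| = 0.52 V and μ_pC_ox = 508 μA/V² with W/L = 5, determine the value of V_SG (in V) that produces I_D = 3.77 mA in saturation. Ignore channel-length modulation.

V_SG = 2.24 V

k_p = μ_pC_ox · (W/L) = 2.54 mA/V².
In saturation I_D = ½ k_p (V_SG − |V_tp|)², so V_SG − |V_tp| = √(2 I_D / k_p) = √(2 × 3.77 / 2.54) = 1.72 V.
V_SG = 0.52 + 1.72 = 2.24 V.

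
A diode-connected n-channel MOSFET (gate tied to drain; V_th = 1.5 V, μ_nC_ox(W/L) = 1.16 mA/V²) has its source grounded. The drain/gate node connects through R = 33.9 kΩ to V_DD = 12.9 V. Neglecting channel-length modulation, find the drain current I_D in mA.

I_D = 0.315 mA

With gate tied to drain, V_GS = V_DS ≥ V_GS − V_th, so the device is in saturation.
KCL at the drain: ½ k_n (V_GS − V_th)² = (V_DD − V_GS)/R.
Let x = V_GS − 1.5. Then 19.7 x² + x − 11.4 = 0, giving x = 0.736 V (positive root), so V_GS = 2.24 V.
I_D = (V_DD − V_GS)/R = (12.9 − 2.24) / 33.9 = 0.315 mA.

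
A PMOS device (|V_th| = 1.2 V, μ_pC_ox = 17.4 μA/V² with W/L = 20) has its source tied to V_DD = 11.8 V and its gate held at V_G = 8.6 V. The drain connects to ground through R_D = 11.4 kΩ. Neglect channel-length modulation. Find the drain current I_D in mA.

V_SG = V_DD − V_G = 11.8 − 8.6 = 3.2 V, so V_ov = 3.2 − 1.2 = 2 V.
k_p = μ_pC_ox · (W/L) = 0.348 mA/V².
Assume saturation: I_D = ½ k_p V_ov² = 0.5 × 0.348 × 2² = 0.696 mA, giving V_SD = V_DD − I_D R_D = 11.8 − 0.696 × 11.4 = 3.87 V.
V_SD = 3.87 V ≥ V_ov = 2 V, confirming saturation.

I_D = 0.696 mA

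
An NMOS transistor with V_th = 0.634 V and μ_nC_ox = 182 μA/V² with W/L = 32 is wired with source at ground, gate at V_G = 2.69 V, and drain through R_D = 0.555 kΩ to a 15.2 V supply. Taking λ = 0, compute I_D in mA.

I_D = 12.3 mA

V_GS = V_G = 2.69 V, so V_ov = 2.69 − 0.634 = 2.06 V.
k_n = μ_nC_ox · (W/L) = 5.824 mA/V².
Assume saturation: I_D = ½ k_n V_ov² = 0.5 × 5.824 × 2.06² = 12.3 mA, giving V_DS = V_DD − I_D R_D = 15.2 − 12.3 × 0.555 = 8.37 V.
V_DS = 8.37 V ≥ V_ov = 2.06 V, confirming saturation.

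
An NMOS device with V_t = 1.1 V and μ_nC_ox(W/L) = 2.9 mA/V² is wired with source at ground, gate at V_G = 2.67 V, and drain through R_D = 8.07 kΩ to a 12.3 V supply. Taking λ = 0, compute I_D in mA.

I_D = 1.48 mA

V_GS = V_G = 2.67 V, so V_ov = 2.67 − 1.1 = 1.57 V.
Assume saturation: I_D = ½ k_n V_ov² = 0.5 × 2.9 × 1.57² = 3.57 mA, giving V_DS = V_DD − I_D R_D = 12.3 − 3.57 × 8.07 = -16.5 V.
But -16.5 V < V_ov = 1.57 V, so the device is actually in triode.
In triode I_D = k_n[V_ov V_DS − ½ V_DS²] and I_D = (V_DD − V_DS)/R_D. Equating: 11.7 V_DS² − 37.74 V_DS + 12.3 = 0, giving V_DS = 0.368 V (the root below V_ov).
I_D = (12.3 − 0.368) / 8.07 = 1.48 mA.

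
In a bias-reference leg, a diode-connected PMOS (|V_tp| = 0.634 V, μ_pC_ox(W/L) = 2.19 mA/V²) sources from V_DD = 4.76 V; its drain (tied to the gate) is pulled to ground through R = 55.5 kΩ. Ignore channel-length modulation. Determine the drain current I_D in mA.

With gate tied to drain, V_SG = V_SD ≥ V_SG − |V_tp|, so the device is in saturation.
KCL at the drain: ½ k_p (V_SG − |V_tp|)² = (V_DD − V_SG)/R.
Let x = V_SG − 0.634. Then 60.8 x² + x − 4.126 = 0, giving x = 0.252 V (positive root), so V_SG = 0.886 V.
I_D = (V_DD − V_SG)/R = (4.76 − 0.886) / 55.5 = 0.0698 mA.

I_D = 0.0698 mA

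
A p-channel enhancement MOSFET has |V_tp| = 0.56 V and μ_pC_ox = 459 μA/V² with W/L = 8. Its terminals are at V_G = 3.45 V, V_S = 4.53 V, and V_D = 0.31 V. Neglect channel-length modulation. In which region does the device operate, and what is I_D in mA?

Saturation; I_D = 0.496 mA

V_SG = V_S − V_G = 4.53 − 3.45 = 1.08 V; V_SD = V_S − V_D = 4.53 − 0.31 = 4.22 V.
k_p = μ_pC_ox · (W/L) = 3.672 mA/V².
V_ov = V_SG − |V_tp| = 1.08 − 0.56 = 0.52 V.
Since V_SD = 4.22 V ≥ V_ov = 0.52 V, the device is in saturation.
I_D = ½ k_p V_ov² = 0.5 × 3.672 × 0.52² = 0.496 mA.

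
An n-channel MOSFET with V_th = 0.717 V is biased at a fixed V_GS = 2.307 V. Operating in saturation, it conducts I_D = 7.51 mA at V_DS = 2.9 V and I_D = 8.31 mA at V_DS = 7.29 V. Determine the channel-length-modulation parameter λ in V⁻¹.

λ = 0.0261 V⁻¹

With V_GS fixed, I_D ∝ (1 + λ V_DS) in saturation, so I_D2/I_D1 = (1 + λ V_DS2)/(1 + λ V_DS1).
8.31/7.51 = 1.107 = (1 + 7.29 λ)/(1 + 2.9 λ).
Solving: λ (I_D1 V_DS2 − I_D2 V_DS1) = I_D2 − I_D1, so λ = (8.31 − 7.51) / (7.51 × 7.29 − 8.31 × 2.9) = 0.8 / 30.6 = 0.0261 V⁻¹.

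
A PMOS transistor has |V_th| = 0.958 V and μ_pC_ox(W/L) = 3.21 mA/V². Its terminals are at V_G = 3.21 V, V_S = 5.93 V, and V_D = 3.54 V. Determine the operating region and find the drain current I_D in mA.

V_SG = V_S − V_G = 5.93 − 3.21 = 2.72 V; V_SD = V_S − V_D = 5.93 − 3.54 = 2.39 V.
V_ov = V_SG − |V_th| = 2.72 − 0.958 = 1.76 V.
Since V_SD = 2.39 V ≥ V_ov = 1.76 V, the device is in saturation.
I_D = ½ k_p V_ov² = 0.5 × 3.21 × 1.76² = 4.98 mA.

Saturation; I_D = 4.98 mA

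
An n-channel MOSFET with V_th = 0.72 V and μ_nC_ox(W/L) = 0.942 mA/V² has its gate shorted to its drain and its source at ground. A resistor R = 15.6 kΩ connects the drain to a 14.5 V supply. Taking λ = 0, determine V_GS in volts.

V_GS = 2.02 V

With gate tied to drain, V_GS = V_DS ≥ V_GS − V_th, so the device is in saturation.
KCL at the drain: ½ k_n (V_GS − V_th)² = (V_DD − V_GS)/R.
Let x = V_GS − 0.72. Then 7.35 x² + x − 13.78 = 0, giving x = 1.3 V (positive root), so V_GS = 2.02 V.
I_D = (V_DD − V_GS)/R = (14.5 − 2.02) / 15.6 = 0.8 mA.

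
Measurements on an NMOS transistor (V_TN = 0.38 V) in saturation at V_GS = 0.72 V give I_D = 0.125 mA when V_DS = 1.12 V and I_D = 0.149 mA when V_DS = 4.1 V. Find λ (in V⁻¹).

With V_GS fixed, I_D ∝ (1 + λ V_DS) in saturation, so I_D2/I_D1 = (1 + λ V_DS2)/(1 + λ V_DS1).
0.149/0.125 = 1.192 = (1 + 4.1 λ)/(1 + 1.12 λ).
Solving: λ (I_D1 V_DS2 − I_D2 V_DS1) = I_D2 − I_D1, so λ = (0.149 − 0.125) / (0.125 × 4.1 − 0.149 × 1.12) = 0.024 / 0.346 = 0.0694 V⁻¹.

λ = 0.0694 V⁻¹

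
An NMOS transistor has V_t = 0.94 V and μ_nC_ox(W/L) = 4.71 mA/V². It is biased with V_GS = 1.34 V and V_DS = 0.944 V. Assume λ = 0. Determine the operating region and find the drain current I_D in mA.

V_ov = V_GS − V_t = 1.34 − 0.94 = 0.4 V.
Since V_DS = 0.944 V ≥ V_ov = 0.4 V, the device is in saturation.
I_D = ½ k_n V_ov² = 0.5 × 4.71 × 0.4² = 0.377 mA.

Saturation; I_D = 0.377 mA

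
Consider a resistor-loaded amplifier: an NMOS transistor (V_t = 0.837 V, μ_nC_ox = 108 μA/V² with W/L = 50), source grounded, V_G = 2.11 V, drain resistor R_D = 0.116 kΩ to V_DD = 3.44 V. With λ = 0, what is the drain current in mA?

V_GS = V_G = 2.11 V, so V_ov = 2.11 − 0.837 = 1.27 V.
k_n = μ_nC_ox · (W/L) = 5.4 mA/V².
Assume saturation: I_D = ½ k_n V_ov² = 0.5 × 5.4 × 1.27² = 4.38 mA, giving V_DS = V_DD − I_D R_D = 3.44 − 4.38 × 0.116 = 2.93 V.
V_DS = 2.93 V ≥ V_ov = 1.27 V, confirming saturation.

I_D = 4.38 mA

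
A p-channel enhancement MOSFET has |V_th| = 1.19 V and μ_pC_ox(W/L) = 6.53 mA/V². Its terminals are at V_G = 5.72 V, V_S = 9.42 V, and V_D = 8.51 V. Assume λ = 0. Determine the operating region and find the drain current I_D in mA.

V_SG = V_S − V_G = 9.42 − 5.72 = 3.7 V; V_SD = V_S − V_D = 9.42 − 8.51 = 0.91 V.
V_ov = V_SG − |V_th| = 3.7 − 1.19 = 2.51 V.
Since V_SD = 0.91 V < V_ov = 2.51 V, the device is in the triode region.
I_D = k_p [V_ov · V_SD − ½ V_SD²] = 6.53 × [2.51 × 0.91 − 0.5 × 0.91²] = 12.2 mA.

Triode; I_D = 12.2 mA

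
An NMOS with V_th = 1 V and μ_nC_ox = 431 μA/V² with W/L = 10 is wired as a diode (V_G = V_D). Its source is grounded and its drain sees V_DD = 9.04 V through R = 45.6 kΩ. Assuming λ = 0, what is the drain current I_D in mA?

With gate tied to drain, V_GS = V_DS ≥ V_GS − V_th, so the device is in saturation.
k_n = μ_nC_ox · (W/L) = 4.31 mA/V².
KCL at the drain: ½ k_n (V_GS − V_th)² = (V_DD − V_GS)/R.
Let x = V_GS − 1. Then 98.3 x² + x − 8.04 = 0, giving x = 0.281 V (positive root), so V_GS = 1.28 V.
I_D = (V_DD − V_GS)/R = (9.04 − 1.28) / 45.6 = 0.17 mA.

I_D = 0.170 mA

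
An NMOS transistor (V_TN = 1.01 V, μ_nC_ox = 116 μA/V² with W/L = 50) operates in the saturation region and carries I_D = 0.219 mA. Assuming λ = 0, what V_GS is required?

k_n = μ_nC_ox · (W/L) = 5.8 mA/V².
In saturation I_D = ½ k_n (V_GS − V_TN)², so V_GS − V_TN = √(2 I_D / k_n) = √(2 × 0.219 / 5.8) = 0.275 V.
V_GS = 1.01 + 0.275 = 1.28 V.

V_GS = 1.28 V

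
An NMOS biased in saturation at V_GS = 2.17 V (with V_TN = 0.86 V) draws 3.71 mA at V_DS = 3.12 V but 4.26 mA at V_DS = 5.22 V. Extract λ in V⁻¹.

With V_GS fixed, I_D ∝ (1 + λ V_DS) in saturation, so I_D2/I_D1 = (1 + λ V_DS2)/(1 + λ V_DS1).
4.26/3.71 = 1.148 = (1 + 5.22 λ)/(1 + 3.12 λ).
Solving: λ (I_D1 V_DS2 − I_D2 V_DS1) = I_D2 − I_D1, so λ = (4.26 − 3.71) / (3.71 × 5.22 − 4.26 × 3.12) = 0.55 / 6.07 = 0.0905 V⁻¹.

λ = 0.0905 V⁻¹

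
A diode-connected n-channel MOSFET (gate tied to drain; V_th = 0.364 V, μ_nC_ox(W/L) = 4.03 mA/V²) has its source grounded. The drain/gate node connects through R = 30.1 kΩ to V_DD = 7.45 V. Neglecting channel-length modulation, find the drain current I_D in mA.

With gate tied to drain, V_GS = V_DS ≥ V_GS − V_th, so the device is in saturation.
KCL at the drain: ½ k_n (V_GS − V_th)² = (V_DD − V_GS)/R.
Let x = V_GS − 0.364. Then 60.7 x² + x − 7.086 = 0, giving x = 0.334 V (positive root), so V_GS = 0.698 V.
I_D = (V_DD − V_GS)/R = (7.45 − 0.698) / 30.1 = 0.224 mA.

I_D = 0.224 mA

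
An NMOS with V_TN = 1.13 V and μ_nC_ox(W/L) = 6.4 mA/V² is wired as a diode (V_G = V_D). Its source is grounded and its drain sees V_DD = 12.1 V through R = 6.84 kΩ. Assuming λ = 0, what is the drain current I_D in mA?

With gate tied to drain, V_GS = V_DS ≥ V_GS − V_TN, so the device is in saturation.
KCL at the drain: ½ k_n (V_GS − V_TN)² = (V_DD − V_GS)/R.
Let x = V_GS − 1.13. Then 21.9 x² + x − 10.97 = 0, giving x = 0.685 V (positive root), so V_GS = 1.82 V.
I_D = (V_DD − V_GS)/R = (12.1 − 1.82) / 6.84 = 1.5 mA.

I_D = 1.50 mA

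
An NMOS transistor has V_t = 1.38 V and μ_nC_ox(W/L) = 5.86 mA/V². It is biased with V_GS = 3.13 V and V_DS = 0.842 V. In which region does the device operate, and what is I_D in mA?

V_ov = V_GS − V_t = 3.13 − 1.38 = 1.75 V.
Since V_DS = 0.842 V < V_ov = 1.75 V, the device is in the triode region.
I_D = k_n [V_ov · V_DS − ½ V_DS²] = 5.86 × [1.75 × 0.842 − 0.5 × 0.842²] = 6.56 mA.

Triode; I_D = 6.56 mA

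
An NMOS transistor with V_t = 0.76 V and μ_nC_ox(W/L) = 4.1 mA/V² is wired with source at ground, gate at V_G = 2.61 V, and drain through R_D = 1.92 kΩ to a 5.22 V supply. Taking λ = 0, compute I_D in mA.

I_D = 2.53 mA

V_GS = V_G = 2.61 V, so V_ov = 2.61 − 0.76 = 1.85 V.
Assume saturation: I_D = ½ k_n V_ov² = 0.5 × 4.1 × 1.85² = 7.02 mA, giving V_DS = V_DD − I_D R_D = 5.22 − 7.02 × 1.92 = -8.25 V.
But -8.25 V < V_ov = 1.85 V, so the device is actually in triode.
In triode I_D = k_n[V_ov V_DS − ½ V_DS²] and I_D = (V_DD − V_DS)/R_D. Equating: 3.94 V_DS² − 15.56 V_DS + 5.22 = 0, giving V_DS = 0.37 V (the root below V_ov).
I_D = (5.22 − 0.37) / 1.92 = 2.53 mA.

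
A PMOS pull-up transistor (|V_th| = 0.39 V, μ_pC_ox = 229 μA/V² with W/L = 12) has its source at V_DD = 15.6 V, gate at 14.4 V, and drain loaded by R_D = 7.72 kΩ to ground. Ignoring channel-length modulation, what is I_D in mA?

V_SG = V_DD − V_G = 15.6 − 14.4 = 1.2 V, so V_ov = 1.2 − 0.39 = 0.81 V.
k_p = μ_pC_ox · (W/L) = 2.748 mA/V².
Assume saturation: I_D = ½ k_p V_ov² = 0.5 × 2.748 × 0.81² = 0.901 mA, giving V_SD = V_DD − I_D R_D = 15.6 − 0.901 × 7.72 = 8.64 V.
V_SD = 8.64 V ≥ V_ov = 0.81 V, confirming saturation.

I_D = 0.901 mA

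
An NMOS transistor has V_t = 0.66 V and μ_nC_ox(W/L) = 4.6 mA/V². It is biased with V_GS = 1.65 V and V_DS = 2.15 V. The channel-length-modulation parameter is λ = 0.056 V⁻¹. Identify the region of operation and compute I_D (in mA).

V_ov = V_GS − V_t = 1.65 − 0.66 = 0.99 V.
Since V_DS = 2.15 V ≥ V_ov = 0.99 V, the device is in saturation.
I_D = ½ k_n V_ov² (1 + λ V_DS) = 0.5 × 4.6 × 0.99² × (1 + 0.056 × 2.15) = 2.53 mA.

Saturation; I_D = 2.53 mA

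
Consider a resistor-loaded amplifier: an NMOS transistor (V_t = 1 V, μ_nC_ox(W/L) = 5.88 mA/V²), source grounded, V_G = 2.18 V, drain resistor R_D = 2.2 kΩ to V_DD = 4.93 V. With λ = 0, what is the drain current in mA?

V_GS = V_G = 2.18 V, so V_ov = 2.18 − 1 = 1.18 V.
Assume saturation: I_D = ½ k_n V_ov² = 0.5 × 5.88 × 1.18² = 4.09 mA, giving V_DS = V_DD − I_D R_D = 4.93 − 4.09 × 2.2 = -4.08 V.
But -4.08 V < V_ov = 1.18 V, so the device is actually in triode.
In triode I_D = k_n[V_ov V_DS − ½ V_DS²] and I_D = (V_DD − V_DS)/R_D. Equating: 6.47 V_DS² − 16.26 V_DS + 4.93 = 0, giving V_DS = 0.353 V (the root below V_ov).
I_D = (4.93 − 0.353) / 2.2 = 2.08 mA.

I_D = 2.08 mA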